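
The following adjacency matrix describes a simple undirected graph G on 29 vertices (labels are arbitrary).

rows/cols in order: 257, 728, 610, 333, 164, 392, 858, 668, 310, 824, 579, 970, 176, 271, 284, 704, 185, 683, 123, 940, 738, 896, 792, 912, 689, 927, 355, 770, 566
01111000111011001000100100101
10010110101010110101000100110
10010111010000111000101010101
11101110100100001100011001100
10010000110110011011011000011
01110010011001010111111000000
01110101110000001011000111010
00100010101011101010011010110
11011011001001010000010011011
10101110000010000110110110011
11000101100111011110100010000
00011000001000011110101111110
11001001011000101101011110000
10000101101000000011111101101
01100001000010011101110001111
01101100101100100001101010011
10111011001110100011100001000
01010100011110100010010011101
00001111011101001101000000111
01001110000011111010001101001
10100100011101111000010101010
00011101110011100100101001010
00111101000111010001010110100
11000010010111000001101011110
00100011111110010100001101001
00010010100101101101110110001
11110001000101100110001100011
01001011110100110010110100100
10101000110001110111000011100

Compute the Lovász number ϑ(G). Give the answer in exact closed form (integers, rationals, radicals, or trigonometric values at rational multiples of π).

sqrt(29)

deg(355) = 14; N(355) = {257, 728, 610, 333, 668, 970, 271, 284, 683, 123, 792, 912, 770, 566}.
Vertex 310 has 14 neighbors: 257, 728, 333, 164, 858, 668, 579, 271, 704, 896, 689, 927, 770, 566.
N(683) = {728, 333, 392, 824, 579, 970, 176, 284, 123, 896, 689, 927, 355, 566}, |N(683)| = 14.
Vertex 858 has 14 neighbors: 728, 610, 333, 392, 668, 310, 824, 185, 123, 940, 912, 689, 927, 770.
Every vertex has degree 14 (N=29); strongly regular (29,14,6,7).
Distinct eigenvalues (to 6 d.p.): [14.0, 2.192582, -3.192582].
ϑ = −N·λ_min/(λ_max−λ_min) = −29·(-sqrt(29)/2 - 1/2)/(14−(-sqrt(29)/2 - 1/2)) = sqrt(29).
ϑ(G) ≈ 5.385164807.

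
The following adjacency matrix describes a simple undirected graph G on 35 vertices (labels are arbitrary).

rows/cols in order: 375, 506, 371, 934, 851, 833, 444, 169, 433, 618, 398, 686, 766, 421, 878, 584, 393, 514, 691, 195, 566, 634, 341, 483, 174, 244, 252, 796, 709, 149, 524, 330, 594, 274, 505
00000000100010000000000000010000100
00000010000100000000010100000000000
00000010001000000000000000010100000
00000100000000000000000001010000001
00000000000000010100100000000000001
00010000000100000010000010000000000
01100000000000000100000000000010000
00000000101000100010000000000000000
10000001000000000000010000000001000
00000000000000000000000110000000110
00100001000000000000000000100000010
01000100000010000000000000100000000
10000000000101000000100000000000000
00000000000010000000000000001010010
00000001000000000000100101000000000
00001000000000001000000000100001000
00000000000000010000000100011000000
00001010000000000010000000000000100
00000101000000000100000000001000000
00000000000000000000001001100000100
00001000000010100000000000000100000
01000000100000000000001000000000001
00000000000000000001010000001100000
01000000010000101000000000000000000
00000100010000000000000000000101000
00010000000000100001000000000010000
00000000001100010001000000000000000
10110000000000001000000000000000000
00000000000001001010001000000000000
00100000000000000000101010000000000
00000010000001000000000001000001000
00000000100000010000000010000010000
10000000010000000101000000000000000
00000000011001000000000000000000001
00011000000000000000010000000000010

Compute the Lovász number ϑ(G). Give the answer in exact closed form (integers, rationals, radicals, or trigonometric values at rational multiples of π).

deg(833) = 4; N(833) = {934, 686, 691, 174}.
Vertex 878 has 4 neighbors: 169, 566, 483, 244.
deg(514) = 4; N(514) = {851, 444, 691, 594}.
Vertex 398 has 4 neighbors: 371, 169, 252, 274.
G on 35 vertices is 4-regular; Kneser K(7,3) on C(7,3)=35 vertices.
The 4 distinct eigenvalues: [4.0, 2.0, -1.0, -3.0].
Lovász (edge-transitive): ϑ = −35·(-3)/((4)−(-3)) = 15.
ϑ(G) ≈ 15.000000.

15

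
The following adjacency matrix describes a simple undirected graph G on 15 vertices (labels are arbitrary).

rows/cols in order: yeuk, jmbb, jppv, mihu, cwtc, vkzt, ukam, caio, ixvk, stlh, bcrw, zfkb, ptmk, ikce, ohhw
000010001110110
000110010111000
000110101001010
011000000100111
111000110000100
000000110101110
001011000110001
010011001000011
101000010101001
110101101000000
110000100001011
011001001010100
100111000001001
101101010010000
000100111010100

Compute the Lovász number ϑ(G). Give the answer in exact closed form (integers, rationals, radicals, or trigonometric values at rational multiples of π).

5

deg(jppv) = 6; N(jppv) = {mihu, cwtc, ukam, ixvk, zfkb, ikce}.
Vertex caio has 6 neighbors: jmbb, cwtc, vkzt, ixvk, ikce, ohhw.
N(stlh) = {yeuk, jmbb, mihu, vkzt, ukam, ixvk}, |N(stlh)| = 6.
N(ukam) = {jppv, cwtc, vkzt, stlh, bcrw, ohhw}, |N(ukam)| = 6.
6-regular, N=15; Kneser-type, 2-subsets of [6].
spec(A) ≈ [6.0, 1.0, -3.0] (distinct, 6 d.p.).
Lovász: ϑ = −15(-3)/(6+-1*(-3)) = 5.
≈ 5.00000 (to 5 d.p.).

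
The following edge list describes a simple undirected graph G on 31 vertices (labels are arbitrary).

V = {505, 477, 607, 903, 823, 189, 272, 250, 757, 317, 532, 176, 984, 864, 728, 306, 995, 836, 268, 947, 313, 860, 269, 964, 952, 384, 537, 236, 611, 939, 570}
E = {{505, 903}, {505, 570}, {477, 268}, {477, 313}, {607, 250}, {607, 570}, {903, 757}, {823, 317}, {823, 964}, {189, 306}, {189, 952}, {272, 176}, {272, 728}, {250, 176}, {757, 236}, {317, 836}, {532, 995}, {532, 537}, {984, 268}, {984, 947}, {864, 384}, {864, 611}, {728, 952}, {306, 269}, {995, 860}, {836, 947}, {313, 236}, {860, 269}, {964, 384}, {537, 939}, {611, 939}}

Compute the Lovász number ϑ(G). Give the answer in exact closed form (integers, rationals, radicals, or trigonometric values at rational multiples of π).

N(268) = {477, 984}, |N(268)| = 2.
N(939) = {537, 611}, |N(939)| = 2.
deg(757) = 2; N(757) = {903, 236}.
deg(570) = 2; N(570) = {505, 607}.
2-regular, N=31; a single 31-cycle (edge-transitive).
A has 16 distinct eigenvalues ≈ [2.0, 1.95906, 1.83792, 1.64153, 1.37793, 1.05793, 0.69461, 0.30286, -0.1013, -0.50131, -0.88079, -1.22421, -1.51752, -1.74869, -1.90828, -1.98974].
ϑ = −N·λ_min/(λ_max−λ_min) = −31·(-2*cos(pi/31))/(2−(-2*cos(pi/31))) = 31*cos(pi/31)/(cos(pi/31) + 1).
ϑ(G) ≈ 15.4601350.
α=15, χ(Ḡ)=16; ϑ=31*cos(pi/31)/(cos(pi/31) + 1) lies between (both strict).

31*cos(pi/31)/(cos(pi/31) + 1)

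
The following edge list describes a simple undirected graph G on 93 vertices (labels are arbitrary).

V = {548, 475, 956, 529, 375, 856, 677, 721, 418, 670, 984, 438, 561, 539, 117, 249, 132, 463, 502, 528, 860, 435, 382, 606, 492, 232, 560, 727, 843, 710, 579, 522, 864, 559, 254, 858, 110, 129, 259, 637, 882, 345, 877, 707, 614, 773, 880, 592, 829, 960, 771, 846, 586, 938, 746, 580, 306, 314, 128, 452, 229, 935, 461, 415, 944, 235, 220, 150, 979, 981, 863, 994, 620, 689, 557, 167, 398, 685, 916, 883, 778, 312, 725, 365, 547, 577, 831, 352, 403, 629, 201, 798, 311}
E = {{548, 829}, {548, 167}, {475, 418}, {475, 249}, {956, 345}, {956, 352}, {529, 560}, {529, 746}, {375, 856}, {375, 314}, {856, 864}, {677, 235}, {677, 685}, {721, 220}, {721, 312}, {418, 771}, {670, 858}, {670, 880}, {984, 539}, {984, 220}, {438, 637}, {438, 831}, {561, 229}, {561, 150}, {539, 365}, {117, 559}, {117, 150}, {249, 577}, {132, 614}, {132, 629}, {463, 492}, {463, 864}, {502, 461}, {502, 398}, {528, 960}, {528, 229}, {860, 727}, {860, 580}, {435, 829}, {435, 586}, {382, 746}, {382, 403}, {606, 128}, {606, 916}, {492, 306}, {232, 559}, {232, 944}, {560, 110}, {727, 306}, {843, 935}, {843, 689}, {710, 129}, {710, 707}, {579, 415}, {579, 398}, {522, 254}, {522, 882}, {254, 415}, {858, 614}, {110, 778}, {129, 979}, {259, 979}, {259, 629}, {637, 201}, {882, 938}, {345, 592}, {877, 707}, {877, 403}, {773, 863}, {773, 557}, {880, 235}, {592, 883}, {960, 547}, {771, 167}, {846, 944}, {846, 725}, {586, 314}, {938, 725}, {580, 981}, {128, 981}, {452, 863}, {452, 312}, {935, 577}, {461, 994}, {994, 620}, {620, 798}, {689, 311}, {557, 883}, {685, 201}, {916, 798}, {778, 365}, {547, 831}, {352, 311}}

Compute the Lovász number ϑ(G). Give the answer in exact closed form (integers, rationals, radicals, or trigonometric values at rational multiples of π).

Vertex 620 has 2 neighbors: 994, 798.
N(311) = {689, 352}, |N(311)| = 2.
deg(579) = 2; N(579) = {415, 398}.
deg(502) = 2; N(502) = {461, 398}.
93-vertex 2-regular graph: this is C_{93}, the 93-cycle.
A has 47 distinct eigenvalues ≈ [2.0, 1.9954, 1.9818, 1.9591, 1.9274, 1.887, 1.8379, 1.7805, 1.7149, 1.6415, 1.5606, 1.4727, 1.3779, 1.2769, 1.1701, 1.0579, 0.9409, 0.8196, 0.6946, 0.5664, 0.4356, 0.3029, 0.1687, 0.0338, -0.1013, -0.2359, -0.3695, -0.5013, -0.6309, -0.7576, -0.8808, -1.0, -1.1146, -1.2242, -1.3282, -1.4261, -1.5175, -1.602, -1.6792, -1.7487, -1.8102, -1.8635, -1.9083, -1.9443, -1.9715, -1.9897, -1.9989].
ϑ = −N·λ_min/(λ_max−λ_min) = −93·(-2*cos(pi/93))/(2−(-2*cos(pi/93))) = 93*cos(pi/93)/(cos(pi/93) + 1).
Numerically 46.4867.
Sandwich: α(G)=46 ≤ ϑ(G)=93*cos(pi/93)/(cos(pi/93) + 1) ≤ χ(Ḡ)=47 (both strict).

93*cos(pi/93)/(cos(pi/93) + 1)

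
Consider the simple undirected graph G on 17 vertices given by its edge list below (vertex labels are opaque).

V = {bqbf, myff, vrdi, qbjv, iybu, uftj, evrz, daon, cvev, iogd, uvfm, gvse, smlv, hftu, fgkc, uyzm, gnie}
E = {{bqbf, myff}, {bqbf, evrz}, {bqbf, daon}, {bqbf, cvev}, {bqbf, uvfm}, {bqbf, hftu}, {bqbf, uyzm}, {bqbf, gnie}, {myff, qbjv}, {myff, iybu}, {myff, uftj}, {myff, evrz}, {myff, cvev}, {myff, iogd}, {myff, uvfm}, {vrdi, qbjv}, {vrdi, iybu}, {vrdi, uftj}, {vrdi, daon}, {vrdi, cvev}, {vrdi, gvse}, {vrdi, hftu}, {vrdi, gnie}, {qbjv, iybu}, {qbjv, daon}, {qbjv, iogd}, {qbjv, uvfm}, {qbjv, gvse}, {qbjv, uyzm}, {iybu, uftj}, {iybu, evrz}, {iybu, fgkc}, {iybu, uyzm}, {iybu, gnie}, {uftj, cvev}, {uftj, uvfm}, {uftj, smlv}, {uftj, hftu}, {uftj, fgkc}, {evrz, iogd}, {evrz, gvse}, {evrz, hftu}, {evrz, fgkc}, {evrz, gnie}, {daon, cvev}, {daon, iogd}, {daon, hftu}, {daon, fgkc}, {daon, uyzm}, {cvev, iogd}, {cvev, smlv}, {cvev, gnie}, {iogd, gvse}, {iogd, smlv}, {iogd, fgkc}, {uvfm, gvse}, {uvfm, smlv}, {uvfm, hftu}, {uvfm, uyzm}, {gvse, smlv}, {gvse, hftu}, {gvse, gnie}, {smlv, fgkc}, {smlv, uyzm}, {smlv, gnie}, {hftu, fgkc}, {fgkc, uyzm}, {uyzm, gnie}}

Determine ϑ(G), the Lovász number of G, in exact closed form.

deg(uftj) = 8; N(uftj) = {myff, vrdi, iybu, cvev, uvfm, smlv, hftu, fgkc}.
Vertex gnie has 8 neighbors: bqbf, vrdi, iybu, evrz, cvev, gvse, smlv, uyzm.
deg(daon) = 8; N(daon) = {bqbf, vrdi, qbjv, cvev, iogd, hftu, fgkc, uyzm}.
N(uvfm) = {bqbf, myff, qbjv, uftj, gvse, smlv, hftu, uyzm}, |N(uvfm)| = 8.
8-regular, N=17; strongly regular (17,8,3,4).
The 3 distinct eigenvalues: [8.0, 1.56155, -2.56155].
With N=17: ϑ(G) = 17·(-(-sqrt(17)/2 - 1/2))/(8−(-sqrt(17)/2 - 1/2)) = sqrt(17).
Numerically 4.123106.

sqrt(17)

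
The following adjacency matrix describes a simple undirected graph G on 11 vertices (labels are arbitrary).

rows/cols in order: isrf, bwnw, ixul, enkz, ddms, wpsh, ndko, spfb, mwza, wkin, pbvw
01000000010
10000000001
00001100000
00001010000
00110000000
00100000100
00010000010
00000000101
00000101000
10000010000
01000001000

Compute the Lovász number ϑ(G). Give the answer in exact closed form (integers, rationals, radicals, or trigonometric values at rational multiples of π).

Vertex bwnw has 2 neighbors: isrf, pbvw.
Vertex enkz has 2 neighbors: ddms, ndko.
deg(wpsh) = 2; N(wpsh) = {ixul, mwza}.
Vertex wkin has 2 neighbors: isrf, ndko.
2-regular, N=11; this is C_{11}, the 11-cycle.
spec(A) ≈ [2.0, 1.68251, 0.83083, -0.28463, -1.30972, -1.91899] (distinct, 5 d.p.).
Lovász (edge-transitive): ϑ = −11·(-2*cos(pi/11))/((2)−(-2*cos(pi/11))) = 11*cos(pi/11)/(cos(pi/11) + 1).
Numerically 5.386303.
α=5, χ(Ḡ)=6; ϑ=11*cos(pi/11)/(cos(pi/11) + 1) lies between (both strict).

11*cos(pi/11)/(cos(pi/11) + 1)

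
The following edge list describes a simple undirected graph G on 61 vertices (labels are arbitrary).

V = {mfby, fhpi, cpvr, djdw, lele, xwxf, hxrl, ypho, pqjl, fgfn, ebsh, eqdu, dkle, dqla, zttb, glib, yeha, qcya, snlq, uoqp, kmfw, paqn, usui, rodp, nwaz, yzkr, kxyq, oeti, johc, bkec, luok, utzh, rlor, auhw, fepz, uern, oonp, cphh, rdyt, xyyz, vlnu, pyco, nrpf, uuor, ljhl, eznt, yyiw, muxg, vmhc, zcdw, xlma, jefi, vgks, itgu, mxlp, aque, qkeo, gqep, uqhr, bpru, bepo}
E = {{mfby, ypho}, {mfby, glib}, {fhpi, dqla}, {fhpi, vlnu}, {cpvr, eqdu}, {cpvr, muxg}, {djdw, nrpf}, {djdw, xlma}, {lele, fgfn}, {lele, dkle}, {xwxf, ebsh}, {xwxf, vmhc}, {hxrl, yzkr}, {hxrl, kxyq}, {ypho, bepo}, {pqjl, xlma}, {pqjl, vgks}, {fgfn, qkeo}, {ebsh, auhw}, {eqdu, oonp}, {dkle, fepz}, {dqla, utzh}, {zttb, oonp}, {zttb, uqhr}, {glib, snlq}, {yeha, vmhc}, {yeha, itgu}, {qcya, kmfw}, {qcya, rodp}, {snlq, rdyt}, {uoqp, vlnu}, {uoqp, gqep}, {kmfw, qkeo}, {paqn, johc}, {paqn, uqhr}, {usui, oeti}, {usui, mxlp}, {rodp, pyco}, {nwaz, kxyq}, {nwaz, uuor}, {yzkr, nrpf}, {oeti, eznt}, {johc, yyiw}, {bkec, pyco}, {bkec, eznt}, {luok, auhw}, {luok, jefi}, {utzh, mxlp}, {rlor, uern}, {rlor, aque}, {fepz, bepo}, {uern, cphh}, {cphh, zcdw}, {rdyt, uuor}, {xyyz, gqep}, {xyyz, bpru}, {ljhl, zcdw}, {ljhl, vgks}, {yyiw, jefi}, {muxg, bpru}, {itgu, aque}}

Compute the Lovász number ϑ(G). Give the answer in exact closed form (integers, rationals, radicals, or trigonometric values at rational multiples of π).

61*cos(pi/61)/(cos(pi/61) + 1)

deg(aque) = 2; N(aque) = {rlor, itgu}.
deg(lele) = 2; N(lele) = {fgfn, dkle}.
Vertex vmhc has 2 neighbors: xwxf, yeha.
deg(qcya) = 2; N(qcya) = {kmfw, rodp}.
deg(v) = 2 for all v (|V|=61); this is C_{61}, the 61-cycle.
A has 31 distinct eigenvalues ≈ [2.0, 1.9894, 1.95771, 1.90527, 1.83263, 1.74057, 1.63006, 1.50226, 1.35855, 1.20043, 1.02959, 0.84783, 0.65708, 0.45938, 0.2568, 0.0515, -0.15435, -0.35856, -0.55897, -0.75346, -0.93995, -1.11649, -1.28119, -1.4323, -1.56824, -1.68755, -1.78897, -1.87143, -1.93406, -1.97618, -1.99735].
λ_max=2, λ_min=-2*cos(pi/61); ϑ = −61·λ_min/(λ_max−λ_min) = 61*cos(pi/61)/(cos(pi/61) + 1).
= 30.4798… (decimal).
Check 30 ≤ 61*cos(pi/61)/(cos(pi/61) + 1) ≤ 31: both strict.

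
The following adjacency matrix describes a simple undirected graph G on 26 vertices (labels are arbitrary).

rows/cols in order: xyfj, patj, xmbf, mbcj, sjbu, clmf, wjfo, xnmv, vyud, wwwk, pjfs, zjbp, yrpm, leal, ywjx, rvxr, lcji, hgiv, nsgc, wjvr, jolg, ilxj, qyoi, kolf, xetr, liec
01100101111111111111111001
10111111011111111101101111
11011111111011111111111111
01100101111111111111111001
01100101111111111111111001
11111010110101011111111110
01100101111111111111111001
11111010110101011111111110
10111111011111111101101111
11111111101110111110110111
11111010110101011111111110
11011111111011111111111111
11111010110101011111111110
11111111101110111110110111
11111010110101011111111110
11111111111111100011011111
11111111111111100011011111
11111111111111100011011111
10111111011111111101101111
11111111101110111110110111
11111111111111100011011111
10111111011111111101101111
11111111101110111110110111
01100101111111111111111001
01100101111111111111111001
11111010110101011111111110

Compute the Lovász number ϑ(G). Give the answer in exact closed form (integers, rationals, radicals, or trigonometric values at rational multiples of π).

6

deg(zjbp) = 24; N(zjbp) = {xyfj, patj, mbcj, sjbu, clmf, wjfo, xnmv, vyud, wwwk, pjfs, yrpm, leal, ywjx, rvxr, lcji, hgiv, nsgc, wjvr, jolg, ilxj, qyoi, kolf, xetr, liec}.
N(xetr) = {patj, xmbf, clmf, xnmv, vyud, wwwk, pjfs, zjbp, yrpm, leal, ywjx, rvxr, lcji, hgiv, nsgc, wjvr, jolg, ilxj, qyoi, liec}, |N(xetr)| = 20.
N(yrpm) = {xyfj, patj, xmbf, mbcj, sjbu, wjfo, vyud, wwwk, zjbp, leal, rvxr, lcji, hgiv, nsgc, wjvr, jolg, ilxj, qyoi, kolf, xetr}, |N(yrpm)| = 20.
N(ilxj) = {xyfj, xmbf, mbcj, sjbu, clmf, wjfo, xnmv, wwwk, pjfs, zjbp, yrpm, leal, ywjx, rvxr, lcji, hgiv, wjvr, jolg, qyoi, kolf, xetr, liec}, |N(ilxj)| = 22.
Complete 6-partite, parts [6, 6, 4, 4, 4, 2]: perfect, ϑ = α = 6.
= 6.000000… (decimal).
Lovász sandwich 6 ≤ 6 ≤ 6: collapsed.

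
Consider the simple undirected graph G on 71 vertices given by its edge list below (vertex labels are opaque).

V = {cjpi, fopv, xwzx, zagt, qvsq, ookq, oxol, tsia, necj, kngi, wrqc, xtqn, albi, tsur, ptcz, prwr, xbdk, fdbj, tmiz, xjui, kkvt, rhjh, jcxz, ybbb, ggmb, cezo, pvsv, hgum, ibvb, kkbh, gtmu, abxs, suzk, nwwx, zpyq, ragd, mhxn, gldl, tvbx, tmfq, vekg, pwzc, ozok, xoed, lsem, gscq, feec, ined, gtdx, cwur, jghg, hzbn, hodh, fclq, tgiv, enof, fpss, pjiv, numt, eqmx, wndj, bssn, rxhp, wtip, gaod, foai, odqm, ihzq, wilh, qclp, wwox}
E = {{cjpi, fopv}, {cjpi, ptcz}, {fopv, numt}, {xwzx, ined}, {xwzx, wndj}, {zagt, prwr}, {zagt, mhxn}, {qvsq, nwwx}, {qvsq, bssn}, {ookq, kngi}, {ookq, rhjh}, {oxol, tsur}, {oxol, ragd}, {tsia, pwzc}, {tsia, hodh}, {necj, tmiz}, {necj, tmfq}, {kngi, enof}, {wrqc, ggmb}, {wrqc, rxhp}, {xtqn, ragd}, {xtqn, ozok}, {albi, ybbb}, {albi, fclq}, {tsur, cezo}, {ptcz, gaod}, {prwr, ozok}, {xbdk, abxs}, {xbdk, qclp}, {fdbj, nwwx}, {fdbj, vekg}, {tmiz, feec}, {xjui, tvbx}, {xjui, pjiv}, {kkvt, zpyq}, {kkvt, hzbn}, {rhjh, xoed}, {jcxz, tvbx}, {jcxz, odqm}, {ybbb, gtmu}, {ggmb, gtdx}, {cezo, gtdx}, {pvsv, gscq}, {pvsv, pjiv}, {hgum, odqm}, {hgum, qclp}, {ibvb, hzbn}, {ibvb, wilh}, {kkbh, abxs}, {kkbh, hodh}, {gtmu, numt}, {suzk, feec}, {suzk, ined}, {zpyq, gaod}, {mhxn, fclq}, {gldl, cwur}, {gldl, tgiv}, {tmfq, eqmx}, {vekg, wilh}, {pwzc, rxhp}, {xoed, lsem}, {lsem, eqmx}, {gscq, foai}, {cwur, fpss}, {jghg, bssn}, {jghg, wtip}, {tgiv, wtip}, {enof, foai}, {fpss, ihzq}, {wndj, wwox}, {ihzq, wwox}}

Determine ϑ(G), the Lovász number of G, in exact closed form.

71*cos(pi/71)/(cos(pi/71) + 1)

N(ihzq) = {fpss, wwox}, |N(ihzq)| = 2.
deg(ptcz) = 2; N(ptcz) = {cjpi, gaod}.
Vertex oxol has 2 neighbors: tsur, ragd.
N(gtdx) = {ggmb, cezo}, |N(gtdx)| = 2.
deg(v) = 2 for all v (|V|=71); connected 2-regular on 71 ⇒ C_{71}.
The 36 distinct eigenvalues: [2.0, 1.992, 1.969, 1.93, 1.876, 1.807, 1.725, 1.628, 1.519, 1.398, 1.267, 1.125, 0.974, 0.816, 0.652, 0.482, 0.308, 0.133, -0.044, -0.221, -0.396, -0.567, -0.735, -0.896, -1.051, -1.197, -1.334, -1.46, -1.575, -1.678, -1.768, -1.843, -1.905, -1.951, -1.982, -1.998].
ϑ = −N·λ_min/(λ_max−λ_min) = −71·(-2*cos(pi/71))/(2−(-2*cos(pi/71))) = 71*cos(pi/71)/(cos(pi/71) + 1).
≈ 35.4826 (to 4 d.p.).
35 ≤ 71*cos(pi/71)/(cos(pi/71) + 1) ≤ 36: both strict.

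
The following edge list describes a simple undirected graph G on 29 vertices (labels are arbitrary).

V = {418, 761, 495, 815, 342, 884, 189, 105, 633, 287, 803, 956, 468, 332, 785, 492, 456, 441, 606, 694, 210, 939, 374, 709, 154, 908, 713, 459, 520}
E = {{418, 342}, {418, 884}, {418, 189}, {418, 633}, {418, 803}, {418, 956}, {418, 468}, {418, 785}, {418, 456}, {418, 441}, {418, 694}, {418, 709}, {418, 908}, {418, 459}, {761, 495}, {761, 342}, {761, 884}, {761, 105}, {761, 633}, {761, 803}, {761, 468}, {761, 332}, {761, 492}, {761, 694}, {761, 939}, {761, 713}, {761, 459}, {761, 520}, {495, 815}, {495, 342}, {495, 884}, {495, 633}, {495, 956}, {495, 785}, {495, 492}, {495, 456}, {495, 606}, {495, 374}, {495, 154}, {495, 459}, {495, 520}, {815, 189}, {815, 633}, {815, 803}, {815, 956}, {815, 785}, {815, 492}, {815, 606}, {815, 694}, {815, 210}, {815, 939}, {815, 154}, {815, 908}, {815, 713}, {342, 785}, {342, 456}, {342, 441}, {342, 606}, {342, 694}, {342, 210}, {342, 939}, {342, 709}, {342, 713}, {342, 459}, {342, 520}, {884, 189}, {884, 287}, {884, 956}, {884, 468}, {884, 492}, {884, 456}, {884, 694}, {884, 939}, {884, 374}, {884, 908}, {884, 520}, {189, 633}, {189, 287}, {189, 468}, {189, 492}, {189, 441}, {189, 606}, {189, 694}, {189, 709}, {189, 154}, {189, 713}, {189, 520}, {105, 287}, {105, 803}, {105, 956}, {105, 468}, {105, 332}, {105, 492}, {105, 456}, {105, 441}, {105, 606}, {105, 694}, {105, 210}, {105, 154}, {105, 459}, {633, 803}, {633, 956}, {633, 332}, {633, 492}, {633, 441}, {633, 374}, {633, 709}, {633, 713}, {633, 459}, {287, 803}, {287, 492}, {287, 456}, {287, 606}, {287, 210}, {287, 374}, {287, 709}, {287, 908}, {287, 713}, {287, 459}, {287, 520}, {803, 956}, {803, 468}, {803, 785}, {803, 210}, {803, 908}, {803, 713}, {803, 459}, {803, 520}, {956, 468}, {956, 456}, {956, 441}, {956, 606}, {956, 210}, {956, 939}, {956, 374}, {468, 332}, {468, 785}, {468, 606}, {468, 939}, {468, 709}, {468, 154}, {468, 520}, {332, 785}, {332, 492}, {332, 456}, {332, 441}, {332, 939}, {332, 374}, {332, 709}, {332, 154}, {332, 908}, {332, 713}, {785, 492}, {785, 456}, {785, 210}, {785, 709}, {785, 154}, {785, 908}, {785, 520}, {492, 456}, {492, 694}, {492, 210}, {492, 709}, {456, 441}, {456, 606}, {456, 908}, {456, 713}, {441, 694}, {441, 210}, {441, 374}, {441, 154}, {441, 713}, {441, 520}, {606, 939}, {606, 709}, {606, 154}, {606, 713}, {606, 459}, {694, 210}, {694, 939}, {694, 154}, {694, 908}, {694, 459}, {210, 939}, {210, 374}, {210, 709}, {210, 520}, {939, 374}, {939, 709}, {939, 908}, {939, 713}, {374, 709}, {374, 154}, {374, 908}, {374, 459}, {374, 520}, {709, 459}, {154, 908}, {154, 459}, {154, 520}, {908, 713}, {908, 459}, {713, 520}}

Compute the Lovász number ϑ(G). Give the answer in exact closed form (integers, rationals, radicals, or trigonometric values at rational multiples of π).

sqrt(29)

deg(520) = 14; N(520) = {761, 495, 342, 884, 189, 287, 803, 468, 785, 441, 210, 374, 154, 713}.
N(210) = {815, 342, 105, 287, 803, 956, 785, 492, 441, 694, 939, 374, 709, 520}, |N(210)| = 14.
N(956) = {418, 495, 815, 884, 105, 633, 803, 468, 456, 441, 606, 210, 939, 374}, |N(956)| = 14.
N(908) = {418, 815, 884, 287, 803, 332, 785, 456, 694, 939, 374, 154, 713, 459}, |N(908)| = 14.
29-vertex 14-regular graph: Paley(29): SR with (k,λ,μ)=(14,6,7).
spec(A) ≈ [14.0, 2.19258, -3.19258] (distinct, 5 d.p.).
λ_max=14, λ_min=-sqrt(29)/2 - 1/2; ϑ = −29·λ_min/(λ_max−λ_min) = sqrt(29).
ϑ(G) ≈ 5.38516481.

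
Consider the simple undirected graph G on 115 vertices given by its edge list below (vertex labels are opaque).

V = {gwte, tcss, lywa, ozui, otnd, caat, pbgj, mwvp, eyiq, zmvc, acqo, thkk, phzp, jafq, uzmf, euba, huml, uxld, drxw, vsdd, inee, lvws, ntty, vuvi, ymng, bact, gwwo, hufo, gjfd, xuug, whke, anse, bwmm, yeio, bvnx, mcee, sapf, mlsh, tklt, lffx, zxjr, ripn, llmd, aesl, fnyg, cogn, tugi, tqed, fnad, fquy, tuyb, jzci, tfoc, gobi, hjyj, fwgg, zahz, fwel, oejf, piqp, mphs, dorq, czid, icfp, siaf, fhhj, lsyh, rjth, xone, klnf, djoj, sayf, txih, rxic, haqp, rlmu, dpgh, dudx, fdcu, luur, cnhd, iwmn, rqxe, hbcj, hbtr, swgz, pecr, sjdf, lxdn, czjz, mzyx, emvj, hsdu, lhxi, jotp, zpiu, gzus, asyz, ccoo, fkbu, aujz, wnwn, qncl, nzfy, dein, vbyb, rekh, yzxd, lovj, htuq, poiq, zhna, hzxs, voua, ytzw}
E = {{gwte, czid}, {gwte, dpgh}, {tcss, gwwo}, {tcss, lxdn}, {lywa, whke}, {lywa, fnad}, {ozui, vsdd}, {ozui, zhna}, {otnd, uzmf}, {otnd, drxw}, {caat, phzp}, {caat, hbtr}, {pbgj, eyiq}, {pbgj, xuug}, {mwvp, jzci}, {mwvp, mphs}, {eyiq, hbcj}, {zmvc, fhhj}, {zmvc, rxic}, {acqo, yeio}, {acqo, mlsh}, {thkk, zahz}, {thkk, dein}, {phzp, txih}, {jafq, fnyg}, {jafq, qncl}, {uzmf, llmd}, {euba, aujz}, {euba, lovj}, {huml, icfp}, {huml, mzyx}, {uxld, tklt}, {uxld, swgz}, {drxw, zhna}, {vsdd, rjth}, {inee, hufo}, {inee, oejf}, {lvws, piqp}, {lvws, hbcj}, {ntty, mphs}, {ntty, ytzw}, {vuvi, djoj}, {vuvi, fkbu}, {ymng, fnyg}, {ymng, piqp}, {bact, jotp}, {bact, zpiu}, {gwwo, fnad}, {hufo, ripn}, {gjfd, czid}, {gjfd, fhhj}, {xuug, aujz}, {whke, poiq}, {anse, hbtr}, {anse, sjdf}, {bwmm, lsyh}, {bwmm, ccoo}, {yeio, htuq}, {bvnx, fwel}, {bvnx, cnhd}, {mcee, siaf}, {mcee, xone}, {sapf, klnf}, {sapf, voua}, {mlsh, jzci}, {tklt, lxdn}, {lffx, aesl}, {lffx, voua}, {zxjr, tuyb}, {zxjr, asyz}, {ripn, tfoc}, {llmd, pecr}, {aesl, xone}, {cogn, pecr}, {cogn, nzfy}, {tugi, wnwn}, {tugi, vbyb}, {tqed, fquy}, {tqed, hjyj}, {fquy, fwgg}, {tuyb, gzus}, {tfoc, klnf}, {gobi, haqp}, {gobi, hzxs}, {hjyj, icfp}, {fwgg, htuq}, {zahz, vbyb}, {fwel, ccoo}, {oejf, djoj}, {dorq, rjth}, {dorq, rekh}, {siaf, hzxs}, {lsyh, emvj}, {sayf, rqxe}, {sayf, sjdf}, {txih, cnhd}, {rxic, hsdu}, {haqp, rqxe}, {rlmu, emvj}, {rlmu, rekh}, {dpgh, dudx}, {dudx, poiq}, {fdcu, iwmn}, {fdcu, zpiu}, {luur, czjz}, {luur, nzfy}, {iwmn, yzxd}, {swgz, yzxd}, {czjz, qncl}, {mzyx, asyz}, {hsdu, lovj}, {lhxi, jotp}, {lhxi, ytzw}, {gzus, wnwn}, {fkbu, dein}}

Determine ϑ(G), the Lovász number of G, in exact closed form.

115*cos(pi/115)/(cos(pi/115) + 1)

deg(zpiu) = 2; N(zpiu) = {bact, fdcu}.
deg(sayf) = 2; N(sayf) = {rqxe, sjdf}.
deg(jotp) = 2; N(jotp) = {bact, lhxi}.
Vertex uxld has 2 neighbors: tklt, swgz.
deg(v) = 2 for all v (|V|=115); a single 115-cycle (edge-transitive).
The 58 distinct eigenvalues: [2.0, 1.997, 1.9881, 1.9732, 1.9524, 1.9258, 1.8935, 1.8555, 1.812, 1.763, 1.7088, 1.6495, 1.5853, 1.5164, 1.4429, 1.3651, 1.2832, 1.1976, 1.1083, 1.0157, 0.9201, 0.8218, 0.721, 0.618, 0.5132, 0.4069, 0.2994, 0.1909, 0.0819, -0.0273, -0.1365, -0.2452, -0.3533, -0.4602, -0.5658, -0.6698, -0.7717, -0.8713, -0.9683, -1.0624, -1.1534, -1.2409, -1.3247, -1.4045, -1.4802, -1.5514, -1.618, -1.6798, -1.7366, -1.7882, -1.8344, -1.8752, -1.9104, -1.9399, -1.9635, -1.9814, -1.9933, -1.9993].
Lovász: ϑ = −115(-2*cos(pi/115))/(2+-(-1)*2*cos(pi/115)) = 115*cos(pi/115)/(cos(pi/115) + 1).
ϑ(G) ≈ 57.489271.
Check 57 ≤ 115*cos(pi/115)/(cos(pi/115) + 1) ≤ 58: both strict.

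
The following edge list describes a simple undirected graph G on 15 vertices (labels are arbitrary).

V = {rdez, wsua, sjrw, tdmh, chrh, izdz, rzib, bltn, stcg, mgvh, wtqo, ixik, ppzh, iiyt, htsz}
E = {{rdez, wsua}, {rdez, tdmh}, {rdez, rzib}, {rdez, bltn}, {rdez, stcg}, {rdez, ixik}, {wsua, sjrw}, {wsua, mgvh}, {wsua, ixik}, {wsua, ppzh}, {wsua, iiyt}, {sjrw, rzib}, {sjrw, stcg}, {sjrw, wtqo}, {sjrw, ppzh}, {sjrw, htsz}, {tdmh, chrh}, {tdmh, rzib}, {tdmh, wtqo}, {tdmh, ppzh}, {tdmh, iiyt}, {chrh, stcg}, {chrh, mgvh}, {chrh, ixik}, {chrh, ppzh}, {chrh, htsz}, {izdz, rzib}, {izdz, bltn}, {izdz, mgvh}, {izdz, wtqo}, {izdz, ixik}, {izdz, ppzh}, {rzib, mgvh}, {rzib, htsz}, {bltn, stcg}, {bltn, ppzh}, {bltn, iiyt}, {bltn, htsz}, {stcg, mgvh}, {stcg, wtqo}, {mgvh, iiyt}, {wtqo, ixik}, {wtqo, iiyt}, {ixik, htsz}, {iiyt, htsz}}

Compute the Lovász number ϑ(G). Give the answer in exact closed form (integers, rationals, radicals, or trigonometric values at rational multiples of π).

5

deg(rdez) = 6; N(rdez) = {wsua, tdmh, rzib, bltn, stcg, ixik}.
Vertex rzib has 6 neighbors: rdez, sjrw, tdmh, izdz, mgvh, htsz.
N(stcg) = {rdez, sjrw, chrh, bltn, mgvh, wtqo}, |N(stcg)| = 6.
deg(htsz) = 6; N(htsz) = {sjrw, chrh, rzib, bltn, ixik, iiyt}.
Every vertex has degree 6 (N=15); Kneser-type, 2-subsets of [6].
Distinct eigenvalues (to 4 d.p.): [6.0, 1.0, -3.0].
−15·(-3) / ((6)−(-3)) = 5 = ϑ(G).
≈ 5.00000000 (to 8 d.p.).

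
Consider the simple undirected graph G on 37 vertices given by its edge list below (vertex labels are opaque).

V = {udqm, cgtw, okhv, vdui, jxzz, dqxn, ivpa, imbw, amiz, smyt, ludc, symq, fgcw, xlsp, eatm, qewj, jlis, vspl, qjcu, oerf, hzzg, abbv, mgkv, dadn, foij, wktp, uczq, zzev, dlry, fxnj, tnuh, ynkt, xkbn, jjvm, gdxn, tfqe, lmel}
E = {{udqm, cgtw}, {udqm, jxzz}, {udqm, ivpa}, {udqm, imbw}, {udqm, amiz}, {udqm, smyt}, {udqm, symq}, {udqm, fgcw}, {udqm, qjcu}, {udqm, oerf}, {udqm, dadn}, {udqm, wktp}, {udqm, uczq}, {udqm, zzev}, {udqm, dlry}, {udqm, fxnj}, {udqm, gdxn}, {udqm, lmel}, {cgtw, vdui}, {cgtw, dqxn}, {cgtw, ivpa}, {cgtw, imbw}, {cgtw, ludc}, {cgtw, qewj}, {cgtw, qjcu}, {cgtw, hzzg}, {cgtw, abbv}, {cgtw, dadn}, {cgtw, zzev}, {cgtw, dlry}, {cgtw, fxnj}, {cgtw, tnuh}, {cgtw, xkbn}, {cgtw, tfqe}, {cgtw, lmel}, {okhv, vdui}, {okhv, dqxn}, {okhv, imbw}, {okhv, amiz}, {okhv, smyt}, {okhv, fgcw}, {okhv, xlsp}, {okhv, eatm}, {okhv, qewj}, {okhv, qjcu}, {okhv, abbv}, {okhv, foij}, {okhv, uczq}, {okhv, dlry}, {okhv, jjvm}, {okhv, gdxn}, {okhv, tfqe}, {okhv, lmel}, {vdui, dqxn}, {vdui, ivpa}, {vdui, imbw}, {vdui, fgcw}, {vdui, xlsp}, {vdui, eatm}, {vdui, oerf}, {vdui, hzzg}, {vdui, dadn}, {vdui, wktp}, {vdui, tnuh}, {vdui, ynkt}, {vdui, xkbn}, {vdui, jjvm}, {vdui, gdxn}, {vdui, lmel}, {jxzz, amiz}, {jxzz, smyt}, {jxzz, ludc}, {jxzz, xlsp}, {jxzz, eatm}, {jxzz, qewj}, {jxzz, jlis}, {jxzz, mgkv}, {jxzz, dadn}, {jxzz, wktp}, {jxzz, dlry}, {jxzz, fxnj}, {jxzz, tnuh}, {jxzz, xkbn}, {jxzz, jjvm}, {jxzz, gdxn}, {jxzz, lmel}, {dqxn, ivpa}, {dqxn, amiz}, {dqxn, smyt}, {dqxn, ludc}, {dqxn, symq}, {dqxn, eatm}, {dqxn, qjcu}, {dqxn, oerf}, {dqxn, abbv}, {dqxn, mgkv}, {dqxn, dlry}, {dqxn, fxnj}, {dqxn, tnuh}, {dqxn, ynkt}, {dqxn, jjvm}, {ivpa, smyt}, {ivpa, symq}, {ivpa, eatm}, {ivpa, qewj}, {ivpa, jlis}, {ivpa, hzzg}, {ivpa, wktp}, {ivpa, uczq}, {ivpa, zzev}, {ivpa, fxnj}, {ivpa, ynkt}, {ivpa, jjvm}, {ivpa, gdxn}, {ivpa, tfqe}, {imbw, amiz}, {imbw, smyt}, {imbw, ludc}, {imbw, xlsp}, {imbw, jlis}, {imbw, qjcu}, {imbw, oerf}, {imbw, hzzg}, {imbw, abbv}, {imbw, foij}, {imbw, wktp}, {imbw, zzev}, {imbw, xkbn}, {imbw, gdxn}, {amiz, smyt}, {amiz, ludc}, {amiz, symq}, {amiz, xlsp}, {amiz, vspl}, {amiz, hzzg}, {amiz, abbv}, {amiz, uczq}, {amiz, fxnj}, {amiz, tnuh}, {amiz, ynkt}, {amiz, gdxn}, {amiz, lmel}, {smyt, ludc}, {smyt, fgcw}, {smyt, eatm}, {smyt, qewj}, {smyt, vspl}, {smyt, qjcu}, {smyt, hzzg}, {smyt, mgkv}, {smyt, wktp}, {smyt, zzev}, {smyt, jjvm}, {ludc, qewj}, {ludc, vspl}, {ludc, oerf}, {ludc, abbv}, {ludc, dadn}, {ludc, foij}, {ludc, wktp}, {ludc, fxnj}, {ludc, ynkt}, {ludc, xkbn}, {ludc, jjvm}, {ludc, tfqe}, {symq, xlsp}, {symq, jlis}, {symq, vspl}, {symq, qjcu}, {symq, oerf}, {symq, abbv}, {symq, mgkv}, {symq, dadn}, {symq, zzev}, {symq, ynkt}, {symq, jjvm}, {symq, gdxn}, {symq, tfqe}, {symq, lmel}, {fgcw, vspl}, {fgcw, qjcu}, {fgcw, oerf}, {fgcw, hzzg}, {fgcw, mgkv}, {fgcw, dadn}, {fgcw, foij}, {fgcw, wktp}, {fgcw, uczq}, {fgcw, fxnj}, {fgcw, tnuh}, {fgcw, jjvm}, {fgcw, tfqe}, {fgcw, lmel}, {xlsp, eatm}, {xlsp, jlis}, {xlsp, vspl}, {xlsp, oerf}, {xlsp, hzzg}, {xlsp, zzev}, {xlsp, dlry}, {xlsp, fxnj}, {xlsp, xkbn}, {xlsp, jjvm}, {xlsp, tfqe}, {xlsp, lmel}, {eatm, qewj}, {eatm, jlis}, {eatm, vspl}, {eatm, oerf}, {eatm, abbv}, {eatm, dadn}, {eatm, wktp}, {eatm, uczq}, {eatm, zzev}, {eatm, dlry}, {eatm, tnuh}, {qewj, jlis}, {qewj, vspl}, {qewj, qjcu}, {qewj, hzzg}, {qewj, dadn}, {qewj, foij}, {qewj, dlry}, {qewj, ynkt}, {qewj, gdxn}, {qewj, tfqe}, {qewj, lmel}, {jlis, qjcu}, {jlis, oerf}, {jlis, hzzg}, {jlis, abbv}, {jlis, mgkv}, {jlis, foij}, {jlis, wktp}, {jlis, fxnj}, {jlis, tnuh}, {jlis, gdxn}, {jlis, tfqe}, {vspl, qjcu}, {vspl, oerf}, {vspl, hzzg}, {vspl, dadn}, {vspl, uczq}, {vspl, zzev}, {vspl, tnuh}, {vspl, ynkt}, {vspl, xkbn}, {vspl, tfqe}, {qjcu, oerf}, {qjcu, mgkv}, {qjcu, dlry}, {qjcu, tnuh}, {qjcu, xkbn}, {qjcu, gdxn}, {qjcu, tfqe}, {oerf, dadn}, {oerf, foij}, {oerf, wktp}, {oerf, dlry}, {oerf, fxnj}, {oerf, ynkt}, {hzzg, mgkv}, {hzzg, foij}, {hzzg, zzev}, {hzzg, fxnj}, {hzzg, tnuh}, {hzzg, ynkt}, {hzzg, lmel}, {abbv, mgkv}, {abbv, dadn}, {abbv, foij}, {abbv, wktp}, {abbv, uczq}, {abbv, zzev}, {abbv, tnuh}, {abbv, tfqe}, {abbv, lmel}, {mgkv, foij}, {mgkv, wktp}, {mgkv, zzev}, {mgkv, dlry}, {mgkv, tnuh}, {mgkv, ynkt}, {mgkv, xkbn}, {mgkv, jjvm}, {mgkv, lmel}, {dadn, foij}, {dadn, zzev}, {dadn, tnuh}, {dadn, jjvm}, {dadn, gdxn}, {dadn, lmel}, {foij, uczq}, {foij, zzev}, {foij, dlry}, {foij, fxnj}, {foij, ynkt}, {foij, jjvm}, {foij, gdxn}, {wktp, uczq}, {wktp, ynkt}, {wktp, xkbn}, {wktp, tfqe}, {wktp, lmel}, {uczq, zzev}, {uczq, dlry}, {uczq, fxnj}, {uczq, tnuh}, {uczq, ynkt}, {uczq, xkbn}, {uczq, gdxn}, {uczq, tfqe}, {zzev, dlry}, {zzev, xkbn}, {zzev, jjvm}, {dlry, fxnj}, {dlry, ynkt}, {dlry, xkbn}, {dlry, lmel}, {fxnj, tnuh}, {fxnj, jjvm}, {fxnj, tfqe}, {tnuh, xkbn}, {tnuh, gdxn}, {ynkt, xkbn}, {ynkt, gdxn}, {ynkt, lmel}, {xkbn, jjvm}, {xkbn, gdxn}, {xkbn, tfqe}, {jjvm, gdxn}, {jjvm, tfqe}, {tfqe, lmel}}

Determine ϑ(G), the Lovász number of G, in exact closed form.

sqrt(37)

Vertex jjvm has 18 neighbors: okhv, vdui, jxzz, dqxn, ivpa, smyt, ludc, symq, fgcw, xlsp, mgkv, dadn, foij, zzev, fxnj, xkbn, gdxn, tfqe.
Vertex lmel has 18 neighbors: udqm, cgtw, okhv, vdui, jxzz, amiz, symq, fgcw, xlsp, qewj, hzzg, abbv, mgkv, dadn, wktp, dlry, ynkt, tfqe.
Vertex dadn has 18 neighbors: udqm, cgtw, vdui, jxzz, ludc, symq, fgcw, eatm, qewj, vspl, oerf, abbv, foij, zzev, tnuh, jjvm, gdxn, lmel.
deg(vdui) = 18; N(vdui) = {cgtw, okhv, dqxn, ivpa, imbw, fgcw, xlsp, eatm, oerf, hzzg, dadn, wktp, tnuh, ynkt, xkbn, jjvm, gdxn, lmel}.
G on 37 vertices is 18-regular; Paley(37): SR with (k,λ,μ)=(18,8,9).
The 3 distinct eigenvalues: [18.0, 2.541, -3.541].
ϑ = −N·λ_min/(λ_max−λ_min) = −37·(-sqrt(37)/2 - 1/2)/(18−(-sqrt(37)/2 - 1/2)) = sqrt(37).
Numerically 6.08276253.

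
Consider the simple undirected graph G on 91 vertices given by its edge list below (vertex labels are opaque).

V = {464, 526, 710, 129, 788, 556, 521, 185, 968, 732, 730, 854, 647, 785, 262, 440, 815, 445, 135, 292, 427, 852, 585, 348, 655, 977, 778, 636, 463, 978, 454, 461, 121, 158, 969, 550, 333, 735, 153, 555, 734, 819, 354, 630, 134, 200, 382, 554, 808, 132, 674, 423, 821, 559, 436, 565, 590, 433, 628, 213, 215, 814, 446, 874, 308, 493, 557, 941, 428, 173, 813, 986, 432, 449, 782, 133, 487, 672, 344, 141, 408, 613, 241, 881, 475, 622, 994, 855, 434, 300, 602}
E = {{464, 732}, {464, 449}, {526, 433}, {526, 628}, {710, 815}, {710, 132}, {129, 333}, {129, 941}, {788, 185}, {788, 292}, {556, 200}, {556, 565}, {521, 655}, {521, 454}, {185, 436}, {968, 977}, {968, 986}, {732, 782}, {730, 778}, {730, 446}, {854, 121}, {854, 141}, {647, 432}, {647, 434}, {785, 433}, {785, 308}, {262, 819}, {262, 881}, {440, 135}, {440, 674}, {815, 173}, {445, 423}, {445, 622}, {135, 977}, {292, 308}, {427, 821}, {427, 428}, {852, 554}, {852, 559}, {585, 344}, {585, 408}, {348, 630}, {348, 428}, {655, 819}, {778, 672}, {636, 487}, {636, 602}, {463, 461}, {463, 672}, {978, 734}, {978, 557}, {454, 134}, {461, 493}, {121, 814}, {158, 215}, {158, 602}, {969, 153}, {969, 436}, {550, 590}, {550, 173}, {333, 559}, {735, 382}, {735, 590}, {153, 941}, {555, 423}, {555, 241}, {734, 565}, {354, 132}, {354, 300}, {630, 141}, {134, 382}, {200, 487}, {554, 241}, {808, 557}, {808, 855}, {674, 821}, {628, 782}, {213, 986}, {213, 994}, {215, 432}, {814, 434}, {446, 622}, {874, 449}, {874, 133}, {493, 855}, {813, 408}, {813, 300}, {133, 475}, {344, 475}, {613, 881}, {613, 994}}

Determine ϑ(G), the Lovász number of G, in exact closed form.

91*cos(pi/91)/(cos(pi/91) + 1)

Vertex 475 has 2 neighbors: 133, 344.
Vertex 788 has 2 neighbors: 185, 292.
deg(132) = 2; N(132) = {710, 354}.
deg(854) = 2; N(854) = {121, 141}.
Every vertex has degree 2 (N=91); connected 2-regular on 91 ⇒ C_{91}.
spec(A) ≈ [2.0, 1.995235, 1.980961, 1.957247, 1.924206, 1.881995, 1.830816, 1.770912, 1.702569, 1.626112, 1.541906, 1.450353, 1.351887, 1.24698, 1.136129, 1.019865, 0.898741, 0.773333, 0.644241, 0.512078, 0.377475, 0.241073, 0.103523, -0.034521, -0.172401, -0.309459, -0.445042, -0.578504, -0.70921, -0.836536, -0.959875, -1.07864, -1.192265, -1.300208, -1.401955, -1.497021, -1.584954, -1.665333, -1.737776, -1.801938, -1.857512, -1.904235, -1.941884, -1.970278, -1.989283, -1.998808] (distinct, 6 d.p.).
λ_max=2, λ_min=-2*cos(pi/91); ϑ = −91·λ_min/(λ_max−λ_min) = 91*cos(pi/91)/(cos(pi/91) + 1).
Numerically 45.48644.
Sandwich: α(G)=45 ≤ ϑ(G)=91*cos(pi/91)/(cos(pi/91) + 1) ≤ χ(Ḡ)=46 (both strict).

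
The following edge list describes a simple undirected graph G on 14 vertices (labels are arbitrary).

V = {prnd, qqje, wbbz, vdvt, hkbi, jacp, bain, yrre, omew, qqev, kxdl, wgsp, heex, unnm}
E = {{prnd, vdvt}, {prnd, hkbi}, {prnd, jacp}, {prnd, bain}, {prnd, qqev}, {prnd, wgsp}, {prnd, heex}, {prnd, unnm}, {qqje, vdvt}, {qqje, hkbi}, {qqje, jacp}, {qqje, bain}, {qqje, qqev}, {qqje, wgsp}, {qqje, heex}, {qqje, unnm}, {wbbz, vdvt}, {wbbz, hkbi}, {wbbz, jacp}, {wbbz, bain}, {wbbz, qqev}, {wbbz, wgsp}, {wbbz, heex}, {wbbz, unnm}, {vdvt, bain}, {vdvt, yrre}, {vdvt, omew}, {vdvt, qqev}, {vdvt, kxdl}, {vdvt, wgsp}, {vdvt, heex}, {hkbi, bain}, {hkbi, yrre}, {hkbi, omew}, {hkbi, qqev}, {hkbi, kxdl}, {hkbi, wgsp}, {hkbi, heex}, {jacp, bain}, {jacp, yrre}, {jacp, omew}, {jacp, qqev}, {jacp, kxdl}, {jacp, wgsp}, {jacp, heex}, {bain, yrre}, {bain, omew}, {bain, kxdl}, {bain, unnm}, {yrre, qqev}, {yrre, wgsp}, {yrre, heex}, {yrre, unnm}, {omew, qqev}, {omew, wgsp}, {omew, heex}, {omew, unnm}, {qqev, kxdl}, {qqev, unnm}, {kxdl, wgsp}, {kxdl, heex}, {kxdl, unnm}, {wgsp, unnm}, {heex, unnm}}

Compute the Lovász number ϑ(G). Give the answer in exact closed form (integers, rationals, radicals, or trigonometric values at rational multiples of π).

6

deg(kxdl) = 8; N(kxdl) = {vdvt, hkbi, jacp, bain, qqev, wgsp, heex, unnm}.
N(bain) = {prnd, qqje, wbbz, vdvt, hkbi, jacp, yrre, omew, kxdl, unnm}, |N(bain)| = 10.
N(unnm) = {prnd, qqje, wbbz, bain, yrre, omew, qqev, kxdl, wgsp, heex}, |N(unnm)| = 10.
Vertex qqje has 8 neighbors: vdvt, hkbi, jacp, bain, qqev, wgsp, heex, unnm.
3 parts of sizes [6, 4, 4]; α(G) = 6 = ϑ (perfect).
≈ 6.00000 (to 5 d.p.).
Lovász sandwich 6 ≤ 6 ≤ 6: collapsed.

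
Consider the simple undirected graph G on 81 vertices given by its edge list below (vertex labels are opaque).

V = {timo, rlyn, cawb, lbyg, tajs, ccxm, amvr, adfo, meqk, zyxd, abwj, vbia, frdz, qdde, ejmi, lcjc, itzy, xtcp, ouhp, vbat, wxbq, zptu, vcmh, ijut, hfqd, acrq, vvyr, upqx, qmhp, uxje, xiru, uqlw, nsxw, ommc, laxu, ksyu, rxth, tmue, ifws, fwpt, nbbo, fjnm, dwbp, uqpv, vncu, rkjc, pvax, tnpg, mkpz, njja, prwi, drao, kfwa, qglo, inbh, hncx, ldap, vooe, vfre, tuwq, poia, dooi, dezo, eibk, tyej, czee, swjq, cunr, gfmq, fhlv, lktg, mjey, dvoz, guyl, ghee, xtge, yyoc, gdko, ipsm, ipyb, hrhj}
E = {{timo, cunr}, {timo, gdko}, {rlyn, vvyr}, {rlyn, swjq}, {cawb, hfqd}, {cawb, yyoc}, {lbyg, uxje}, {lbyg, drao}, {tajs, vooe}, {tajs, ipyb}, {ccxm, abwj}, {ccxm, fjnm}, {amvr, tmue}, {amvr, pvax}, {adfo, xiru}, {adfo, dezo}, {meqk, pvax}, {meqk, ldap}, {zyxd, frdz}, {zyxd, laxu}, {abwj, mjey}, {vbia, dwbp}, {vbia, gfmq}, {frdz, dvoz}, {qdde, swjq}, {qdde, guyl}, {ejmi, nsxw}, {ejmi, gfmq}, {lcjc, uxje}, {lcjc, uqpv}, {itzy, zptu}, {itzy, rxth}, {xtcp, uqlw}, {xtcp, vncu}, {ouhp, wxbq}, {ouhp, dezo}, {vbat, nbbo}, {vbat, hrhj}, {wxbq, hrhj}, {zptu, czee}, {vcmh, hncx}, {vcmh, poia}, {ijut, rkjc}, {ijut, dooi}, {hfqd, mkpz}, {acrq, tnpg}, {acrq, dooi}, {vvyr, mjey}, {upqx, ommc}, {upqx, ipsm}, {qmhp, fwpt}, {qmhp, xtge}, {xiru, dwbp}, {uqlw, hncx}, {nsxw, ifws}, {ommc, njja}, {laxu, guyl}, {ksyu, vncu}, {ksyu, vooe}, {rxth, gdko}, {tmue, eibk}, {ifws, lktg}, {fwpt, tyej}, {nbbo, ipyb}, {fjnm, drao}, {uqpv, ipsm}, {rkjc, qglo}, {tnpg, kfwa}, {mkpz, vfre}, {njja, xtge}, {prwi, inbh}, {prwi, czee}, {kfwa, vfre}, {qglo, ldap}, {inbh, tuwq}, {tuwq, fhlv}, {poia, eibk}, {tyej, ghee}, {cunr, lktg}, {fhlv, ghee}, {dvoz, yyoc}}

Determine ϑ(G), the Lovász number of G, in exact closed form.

deg(zyxd) = 2; N(zyxd) = {frdz, laxu}.
N(gdko) = {timo, rxth}, |N(gdko)| = 2.
Vertex qmhp has 2 neighbors: fwpt, xtge.
N(rxth) = {itzy, gdko}, |N(rxth)| = 2.
G on 81 vertices is 2-regular; a single 81-cycle (edge-transitive).
Distinct eigenvalues (to 5 d.p.): [2.0, 1.99399, 1.97598, 1.94609, 1.9045, 1.85145, 1.78727, 1.71233, 1.6271, 1.53209, 1.42786, 1.31504, 1.19432, 1.06641, 0.93209, 0.79216, 0.64747, 0.49888, 0.3473, 0.19362, 0.03878, -0.11629, -0.27066, -0.42341, -0.57361, -0.72036, -0.86277, -1.0, -1.13121, -1.25562, -1.37248, -1.48109, -1.58079, -1.67098, -1.75112, -1.82073, -1.87939, -1.92674, -1.96251, -1.98648, -1.9985].
With N=81: ϑ(G) = 81·(-(-1)*2*cos(pi/81))/(2−(-2*cos(pi/81))) = 81*cos(pi/81)/(cos(pi/81) + 1).
Numerically 40.4847653.
α=40, χ(Ḡ)=41; ϑ=81*cos(pi/81)/(cos(pi/81) + 1) lies between (both strict).

81*cos(pi/81)/(cos(pi/81) + 1)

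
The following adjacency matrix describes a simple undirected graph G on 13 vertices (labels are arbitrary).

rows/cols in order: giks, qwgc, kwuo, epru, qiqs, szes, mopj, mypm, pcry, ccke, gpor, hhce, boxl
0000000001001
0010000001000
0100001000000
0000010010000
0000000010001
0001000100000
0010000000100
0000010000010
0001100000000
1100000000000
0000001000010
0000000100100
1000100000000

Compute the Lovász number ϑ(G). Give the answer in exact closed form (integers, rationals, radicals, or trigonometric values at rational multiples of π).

13*cos(pi/13)/(cos(pi/13) + 1)

N(hhce) = {mypm, gpor}, |N(hhce)| = 2.
deg(szes) = 2; N(szes) = {epru, mypm}.
Vertex kwuo has 2 neighbors: qwgc, mopj.
Vertex epru has 2 neighbors: szes, pcry.
13-vertex 2-regular graph: a single 13-cycle (edge-transitive).
spec(A) ≈ [2.0, 1.770912, 1.136129, 0.241073, -0.70921, -1.497021, -1.941884] (distinct, 6 d.p.).
−13·(-2*cos(pi/13)) / ((2)−(-2*cos(pi/13))) = 13*cos(pi/13)/(cos(pi/13) + 1) = ϑ(G).
= 6.4041686… (decimal).
Lovász sandwich 6 ≤ 13*cos(pi/13)/(cos(pi/13) + 1) ≤ 7: both strict.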